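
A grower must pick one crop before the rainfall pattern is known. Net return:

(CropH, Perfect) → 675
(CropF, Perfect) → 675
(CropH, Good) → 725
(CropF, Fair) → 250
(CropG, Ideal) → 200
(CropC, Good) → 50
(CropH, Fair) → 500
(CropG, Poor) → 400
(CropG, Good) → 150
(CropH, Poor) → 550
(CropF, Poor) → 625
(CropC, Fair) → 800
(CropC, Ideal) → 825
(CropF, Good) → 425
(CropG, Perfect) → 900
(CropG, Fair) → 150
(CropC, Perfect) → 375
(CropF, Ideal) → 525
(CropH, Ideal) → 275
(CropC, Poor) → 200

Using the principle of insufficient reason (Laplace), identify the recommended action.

Row averages: CropG=360, CropH=545, CropF=500, CropC=450
Highest average = 545 → CropH.

CropH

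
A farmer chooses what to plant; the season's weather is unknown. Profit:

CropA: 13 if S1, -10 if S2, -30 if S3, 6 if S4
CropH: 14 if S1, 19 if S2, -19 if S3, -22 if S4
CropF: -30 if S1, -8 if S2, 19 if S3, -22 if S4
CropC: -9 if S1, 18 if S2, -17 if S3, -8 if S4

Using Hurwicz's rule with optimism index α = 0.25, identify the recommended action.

CropA: 0.25·13 + 0.75·(-30) = -19.25
CropH: 0.25·19 + 0.75·(-22) = -11.75
CropF: 0.25·19 + 0.75·(-30) = -17.75
CropC: 0.25·18 + 0.75·(-17) = -8.25
Highest Hurwicz score = -8.25 → CropC.

CropC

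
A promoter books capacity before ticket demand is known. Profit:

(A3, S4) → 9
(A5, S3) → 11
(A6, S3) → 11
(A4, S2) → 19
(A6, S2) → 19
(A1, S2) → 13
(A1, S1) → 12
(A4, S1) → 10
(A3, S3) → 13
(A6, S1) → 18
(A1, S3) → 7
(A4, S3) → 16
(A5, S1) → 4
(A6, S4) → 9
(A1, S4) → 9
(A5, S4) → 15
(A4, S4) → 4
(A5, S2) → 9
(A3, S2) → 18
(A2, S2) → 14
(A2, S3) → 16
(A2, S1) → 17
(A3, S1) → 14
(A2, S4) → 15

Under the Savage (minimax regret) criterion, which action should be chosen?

A2

Column bests: S1=18, S2=19, S3=16, S4=15.
A1 regrets: 6, 6, 9, 6 → max 9
A2 regrets: 1, 5, 0, 0 → max 5
A3 regrets: 4, 1, 3, 6 → max 6
A4 regrets: 8, 0, 0, 11 → max 11
A5 regrets: 14, 10, 5, 0 → max 14
A6 regrets: 0, 0, 5, 6 → max 6
Smallest max regret = 5 → A2.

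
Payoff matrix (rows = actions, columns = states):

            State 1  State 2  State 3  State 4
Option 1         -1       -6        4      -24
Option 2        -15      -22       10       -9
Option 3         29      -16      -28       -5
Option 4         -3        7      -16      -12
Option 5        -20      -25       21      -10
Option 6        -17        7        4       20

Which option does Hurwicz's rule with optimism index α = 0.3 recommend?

Option 1: 0.3·4 + 0.7·(-24) = -15.6
Option 2: 0.3·10 + 0.7·(-22) = -12.4
Option 3: 0.3·29 + 0.7·(-28) = -10.9
Option 4: 0.3·7 + 0.7·(-16) = -9.1
Option 5: 0.3·21 + 0.7·(-25) = -11.2
Option 6: 0.3·20 + 0.7·(-17) = -5.9
Highest Hurwicz score = -5.9 → Option 6.

Option 6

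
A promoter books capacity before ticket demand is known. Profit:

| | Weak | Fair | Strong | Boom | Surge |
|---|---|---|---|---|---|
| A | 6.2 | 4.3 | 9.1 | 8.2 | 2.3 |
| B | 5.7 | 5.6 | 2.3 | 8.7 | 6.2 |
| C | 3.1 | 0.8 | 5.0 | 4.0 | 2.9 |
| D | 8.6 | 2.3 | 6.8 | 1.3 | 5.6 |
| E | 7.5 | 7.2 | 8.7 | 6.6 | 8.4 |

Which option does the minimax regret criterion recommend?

E

Column bests: Weak=8.6, Fair=7.2, Strong=9.1, Boom=8.7, Surge=8.4.
A regrets: 2.4, 2.9, 0.0, 0.5, 6.1 → max 6.1
B regrets: 2.9, 1.6, 6.8, 0.0, 2.2 → max 6.8
C regrets: 5.5, 6.4, 4.1, 4.7, 5.5 → max 6.4
D regrets: 0.0, 4.9, 2.3, 7.4, 2.8 → max 7.4
E regrets: 1.1, 0.0, 0.4, 2.1, 0.0 → max 2.1
Smallest max regret = 2.1 → E.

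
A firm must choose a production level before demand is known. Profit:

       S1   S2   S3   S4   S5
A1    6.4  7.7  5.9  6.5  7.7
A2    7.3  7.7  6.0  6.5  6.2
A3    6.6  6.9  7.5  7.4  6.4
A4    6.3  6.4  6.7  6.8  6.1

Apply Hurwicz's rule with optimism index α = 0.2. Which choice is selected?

A1: 0.2·7.7 + 0.8·5.9 = 6.26
A2: 0.2·7.7 + 0.8·6.0 = 6.34
A3: 0.2·7.5 + 0.8·6.4 = 6.62
A4: 0.2·6.8 + 0.8·6.1 = 6.24
Highest Hurwicz score = 6.62 → A3.

A3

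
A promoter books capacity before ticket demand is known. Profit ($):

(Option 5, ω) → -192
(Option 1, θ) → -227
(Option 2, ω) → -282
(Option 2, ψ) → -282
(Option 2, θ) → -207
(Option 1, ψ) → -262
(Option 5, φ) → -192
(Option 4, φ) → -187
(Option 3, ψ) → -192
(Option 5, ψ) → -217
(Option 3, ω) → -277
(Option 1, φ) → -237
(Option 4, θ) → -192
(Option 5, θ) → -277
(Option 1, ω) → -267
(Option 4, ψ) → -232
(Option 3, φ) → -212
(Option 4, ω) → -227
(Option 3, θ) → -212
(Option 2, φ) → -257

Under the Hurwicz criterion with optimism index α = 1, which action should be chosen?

Option 4

Option 1: 1·(-227) + 0·(-267) = -227
Option 2: 1·(-207) + 0·(-282) = -207
Option 3: 1·(-192) + 0·(-277) = -192
Option 4: 1·(-187) + 0·(-232) = -187
Option 5: 1·(-192) + 0·(-277) = -192
Highest Hurwicz score = -187 → Option 4.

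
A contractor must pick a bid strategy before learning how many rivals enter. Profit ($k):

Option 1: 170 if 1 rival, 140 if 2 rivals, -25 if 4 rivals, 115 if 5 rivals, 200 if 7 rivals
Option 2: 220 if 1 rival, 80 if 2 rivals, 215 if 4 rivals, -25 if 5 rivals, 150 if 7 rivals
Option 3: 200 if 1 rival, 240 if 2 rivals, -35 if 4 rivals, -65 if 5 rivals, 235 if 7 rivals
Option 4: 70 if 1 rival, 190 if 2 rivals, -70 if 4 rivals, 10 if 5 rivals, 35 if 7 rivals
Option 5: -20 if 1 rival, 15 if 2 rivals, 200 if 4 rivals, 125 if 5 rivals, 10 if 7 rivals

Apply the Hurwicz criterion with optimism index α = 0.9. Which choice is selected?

Option 1: 0.9·200 + 0.1·(-25) = 177.5
Option 2: 0.9·220 + 0.1·(-25) = 195.5
Option 3: 0.9·240 + 0.1·(-65) = 209.5
Option 4: 0.9·190 + 0.1·(-70) = 164
Option 5: 0.9·200 + 0.1·(-20) = 178
Highest Hurwicz score = 209.5 → Option 3.

Option 3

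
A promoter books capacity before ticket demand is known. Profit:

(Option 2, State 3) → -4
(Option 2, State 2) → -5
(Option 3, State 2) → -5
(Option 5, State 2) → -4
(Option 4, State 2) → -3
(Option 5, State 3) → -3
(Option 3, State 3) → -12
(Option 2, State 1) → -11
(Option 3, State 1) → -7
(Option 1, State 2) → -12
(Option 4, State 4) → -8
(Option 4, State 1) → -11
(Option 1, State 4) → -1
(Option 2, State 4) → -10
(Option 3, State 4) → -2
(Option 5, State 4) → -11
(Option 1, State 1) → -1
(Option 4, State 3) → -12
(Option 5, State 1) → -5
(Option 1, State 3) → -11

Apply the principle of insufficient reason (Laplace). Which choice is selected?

Row averages: Option 1=-6.25, Option 2=-7.5, Option 3=-6.5, Option 4=-8.5, Option 5=-5.75
Highest average = -5.75 → Option 5.

Option 5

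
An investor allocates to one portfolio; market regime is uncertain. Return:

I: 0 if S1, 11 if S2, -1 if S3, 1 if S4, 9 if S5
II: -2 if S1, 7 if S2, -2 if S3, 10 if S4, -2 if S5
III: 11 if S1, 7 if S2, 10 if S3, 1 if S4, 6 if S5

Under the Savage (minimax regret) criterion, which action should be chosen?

III

Column bests: S1=11, S2=11, S3=10, S4=10, S5=9.
I regrets: 11, 0, 11, 9, 0 → max 11
II regrets: 13, 4, 12, 0, 11 → max 13
III regrets: 0, 4, 0, 9, 3 → max 9
Smallest max regret = 9 → III.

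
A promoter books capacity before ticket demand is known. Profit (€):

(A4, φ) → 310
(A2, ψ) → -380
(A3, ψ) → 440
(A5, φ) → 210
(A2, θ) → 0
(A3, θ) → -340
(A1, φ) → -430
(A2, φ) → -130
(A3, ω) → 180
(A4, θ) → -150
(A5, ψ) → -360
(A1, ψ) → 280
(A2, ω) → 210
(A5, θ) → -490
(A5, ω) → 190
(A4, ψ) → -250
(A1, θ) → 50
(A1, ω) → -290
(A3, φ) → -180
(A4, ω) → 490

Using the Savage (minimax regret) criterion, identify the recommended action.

A3

Column bests: θ=50, φ=310, ψ=440, ω=490.
A1 regrets: 0, 740, 160, 780 → max 780
A2 regrets: 50, 440, 820, 280 → max 820
A3 regrets: 390, 490, 0, 310 → max 490
A4 regrets: 200, 0, 690, 0 → max 690
A5 regrets: 540, 100, 800, 300 → max 800
Smallest max regret = 490 → A3.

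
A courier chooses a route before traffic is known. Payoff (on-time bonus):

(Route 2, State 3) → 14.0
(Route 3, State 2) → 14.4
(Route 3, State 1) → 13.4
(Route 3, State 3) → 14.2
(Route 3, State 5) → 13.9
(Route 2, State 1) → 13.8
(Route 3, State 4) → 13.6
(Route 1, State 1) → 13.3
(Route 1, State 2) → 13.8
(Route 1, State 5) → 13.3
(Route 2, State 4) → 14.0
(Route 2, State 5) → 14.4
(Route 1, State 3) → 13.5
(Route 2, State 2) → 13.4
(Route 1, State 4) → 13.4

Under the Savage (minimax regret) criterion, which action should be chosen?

Route 3

Column bests: State 1=13.8, State 2=14.4, State 3=14.2, State 4=14.0, State 5=14.4.
Route 1 regrets: 0.5, 0.6, 0.7, 0.6, 1.1 → max 1.1
Route 2 regrets: 0.0, 1.0, 0.2, 0.0, 0.0 → max 1.0
Route 3 regrets: 0.4, 0.0, 0.0, 0.4, 0.5 → max 0.5
Smallest max regret = 0.5 → Route 3.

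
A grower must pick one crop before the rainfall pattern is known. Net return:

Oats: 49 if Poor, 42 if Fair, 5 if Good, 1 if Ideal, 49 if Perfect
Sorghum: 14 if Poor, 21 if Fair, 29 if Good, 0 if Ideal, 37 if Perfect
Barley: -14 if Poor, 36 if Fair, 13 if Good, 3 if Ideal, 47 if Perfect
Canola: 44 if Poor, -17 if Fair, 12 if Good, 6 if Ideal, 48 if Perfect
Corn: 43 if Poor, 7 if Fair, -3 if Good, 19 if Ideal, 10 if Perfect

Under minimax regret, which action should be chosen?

Column bests: Poor=49, Fair=42, Good=29, Ideal=19, Perfect=49.
Oats regrets: 0, 0, 24, 18, 0 → max 24
Sorghum regrets: 35, 21, 0, 19, 12 → max 35
Barley regrets: 63, 6, 16, 16, 2 → max 63
Canola regrets: 5, 59, 17, 13, 1 → max 59
Corn regrets: 6, 35, 32, 0, 39 → max 39
Smallest max regret = 24 → Oats.

Oats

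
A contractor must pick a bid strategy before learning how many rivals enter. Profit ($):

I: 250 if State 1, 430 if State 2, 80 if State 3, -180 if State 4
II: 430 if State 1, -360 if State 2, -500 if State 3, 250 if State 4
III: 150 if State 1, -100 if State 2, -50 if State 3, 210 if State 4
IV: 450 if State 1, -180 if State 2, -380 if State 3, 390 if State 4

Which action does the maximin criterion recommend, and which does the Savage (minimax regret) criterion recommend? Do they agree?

maximin → III; minimax regret → III (agree)

Row minima: I=-180, II=-500, III=-100, IV=-380
Best worst-case = -100 → III.
Column bests: State 1=450, State 2=430, State 3=80, State 4=390.
I regrets: 200, 0, 0, 570 → max 570
II regrets: 20, 790, 580, 140 → max 790
III regrets: 300, 530, 130, 180 → max 530
IV regrets: 0, 610, 460, 0 → max 610
Smallest max regret = 530 → III.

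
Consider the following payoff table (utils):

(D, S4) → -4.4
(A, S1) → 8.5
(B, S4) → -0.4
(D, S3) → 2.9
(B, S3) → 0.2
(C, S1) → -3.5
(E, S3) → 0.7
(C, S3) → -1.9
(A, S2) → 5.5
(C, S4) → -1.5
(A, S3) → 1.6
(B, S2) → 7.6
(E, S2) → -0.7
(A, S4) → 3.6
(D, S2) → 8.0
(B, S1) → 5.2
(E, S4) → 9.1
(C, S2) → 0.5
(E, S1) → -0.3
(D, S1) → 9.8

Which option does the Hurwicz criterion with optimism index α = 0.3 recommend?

A

A: 0.3·8.5 + 0.7·1.6 = 3.67
B: 0.3·7.6 + 0.7·(-0.4) = 2
C: 0.3·0.5 + 0.7·(-3.5) = -2.3
D: 0.3·9.8 + 0.7·(-4.4) = -0.14
E: 0.3·9.1 + 0.7·(-0.7) = 2.24
Highest Hurwicz score = 3.67 → A.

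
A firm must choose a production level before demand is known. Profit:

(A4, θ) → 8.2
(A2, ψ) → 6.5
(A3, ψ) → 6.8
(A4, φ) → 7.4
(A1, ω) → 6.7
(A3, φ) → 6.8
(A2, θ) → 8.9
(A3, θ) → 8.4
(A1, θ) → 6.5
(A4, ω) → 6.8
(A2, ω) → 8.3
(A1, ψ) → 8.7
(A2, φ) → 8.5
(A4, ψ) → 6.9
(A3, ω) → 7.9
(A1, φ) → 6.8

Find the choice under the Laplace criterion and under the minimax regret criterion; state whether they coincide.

Row averages: A1=7.175, A2=8.05, A3=7.475, A4=7.325
Highest average = 8.05 → A2.
Column bests: θ=8.9, φ=8.5, ψ=8.7, ω=8.3.
A1 regrets: 2.4, 1.7, 0.0, 1.6 → max 2.4
A2 regrets: 0.0, 0.0, 2.2, 0.0 → max 2.2
A3 regrets: 0.5, 1.7, 1.9, 0.4 → max 1.9
A4 regrets: 0.7, 1.1, 1.8, 1.5 → max 1.8
Smallest max regret = 1.8 → A4.

laplace → A2; minimax regret → A4 (disagree)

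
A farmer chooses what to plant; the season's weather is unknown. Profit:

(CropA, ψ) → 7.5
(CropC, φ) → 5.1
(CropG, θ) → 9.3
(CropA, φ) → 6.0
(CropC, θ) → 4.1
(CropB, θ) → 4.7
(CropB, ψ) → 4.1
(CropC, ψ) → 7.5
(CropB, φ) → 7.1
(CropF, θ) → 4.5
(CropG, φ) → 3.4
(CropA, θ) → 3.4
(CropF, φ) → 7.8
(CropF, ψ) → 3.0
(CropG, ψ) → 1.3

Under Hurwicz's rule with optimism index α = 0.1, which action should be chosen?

CropA: 0.1·7.5 + 0.9·3.4 = 3.81
CropC: 0.1·7.5 + 0.9·4.1 = 4.44
CropG: 0.1·9.3 + 0.9·1.3 = 2.1
CropF: 0.1·7.8 + 0.9·3.0 = 3.48
CropB: 0.1·7.1 + 0.9·4.1 = 4.4
Highest Hurwicz score = 4.44 → CropC.

CropC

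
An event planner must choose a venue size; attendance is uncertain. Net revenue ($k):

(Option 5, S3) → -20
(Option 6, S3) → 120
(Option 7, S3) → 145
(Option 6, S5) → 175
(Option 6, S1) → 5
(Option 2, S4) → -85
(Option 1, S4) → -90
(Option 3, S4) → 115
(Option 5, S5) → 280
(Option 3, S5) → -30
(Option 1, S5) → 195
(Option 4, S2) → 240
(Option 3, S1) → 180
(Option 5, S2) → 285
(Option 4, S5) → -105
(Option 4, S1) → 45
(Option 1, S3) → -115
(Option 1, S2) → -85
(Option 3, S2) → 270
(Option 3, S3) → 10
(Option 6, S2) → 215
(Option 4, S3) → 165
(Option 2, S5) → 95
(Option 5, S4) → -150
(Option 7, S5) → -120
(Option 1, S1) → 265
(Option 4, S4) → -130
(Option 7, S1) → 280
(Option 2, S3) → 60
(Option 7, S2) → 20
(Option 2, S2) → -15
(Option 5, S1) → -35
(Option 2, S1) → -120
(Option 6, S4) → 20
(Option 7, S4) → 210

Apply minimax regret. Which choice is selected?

Column bests: S1=280, S2=285, S3=165, S4=210, S5=280.
Option 1 regrets: 15, 370, 280, 300, 85 → max 370
Option 2 regrets: 400, 300, 105, 295, 185 → max 400
Option 3 regrets: 100, 15, 155, 95, 310 → max 310
Option 4 regrets: 235, 45, 0, 340, 385 → max 385
Option 5 regrets: 315, 0, 185, 360, 0 → max 360
Option 6 regrets: 275, 70, 45, 190, 105 → max 275
Option 7 regrets: 0, 265, 20, 0, 400 → max 400
Smallest max regret = 275 → Option 6.

Option 6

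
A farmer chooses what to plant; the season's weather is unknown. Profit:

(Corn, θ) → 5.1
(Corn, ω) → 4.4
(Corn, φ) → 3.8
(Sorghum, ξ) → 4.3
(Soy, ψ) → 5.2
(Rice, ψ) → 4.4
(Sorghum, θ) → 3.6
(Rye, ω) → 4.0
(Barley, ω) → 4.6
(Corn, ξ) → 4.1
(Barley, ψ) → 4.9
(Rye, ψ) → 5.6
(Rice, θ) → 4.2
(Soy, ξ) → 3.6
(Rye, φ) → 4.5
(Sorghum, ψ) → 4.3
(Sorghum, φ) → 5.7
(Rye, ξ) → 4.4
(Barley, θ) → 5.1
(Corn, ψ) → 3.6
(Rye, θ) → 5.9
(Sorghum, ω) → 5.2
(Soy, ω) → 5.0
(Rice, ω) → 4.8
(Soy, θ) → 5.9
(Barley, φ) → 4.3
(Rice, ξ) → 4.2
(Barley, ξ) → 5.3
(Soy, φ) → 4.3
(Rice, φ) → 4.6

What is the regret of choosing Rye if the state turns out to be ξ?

0.9

Best payoff under ξ is 5.3.
Regret = 5.3 − 4.4 = 0.9.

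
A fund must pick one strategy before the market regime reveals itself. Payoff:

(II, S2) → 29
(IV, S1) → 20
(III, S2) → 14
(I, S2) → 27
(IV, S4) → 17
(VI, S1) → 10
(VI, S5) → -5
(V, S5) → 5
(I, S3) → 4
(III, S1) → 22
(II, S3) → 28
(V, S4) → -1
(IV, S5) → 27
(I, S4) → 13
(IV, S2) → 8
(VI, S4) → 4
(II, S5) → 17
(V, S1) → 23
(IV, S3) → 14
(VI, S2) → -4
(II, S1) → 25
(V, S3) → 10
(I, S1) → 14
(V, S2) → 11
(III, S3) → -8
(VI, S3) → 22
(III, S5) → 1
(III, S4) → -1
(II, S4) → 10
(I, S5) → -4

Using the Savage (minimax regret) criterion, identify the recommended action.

Column bests: S1=25, S2=29, S3=28, S4=17, S5=27.
I regrets: 11, 2, 24, 4, 31 → max 31
II regrets: 0, 0, 0, 7, 10 → max 10
III regrets: 3, 15, 36, 18, 26 → max 36
IV regrets: 5, 21, 14, 0, 0 → max 21
V regrets: 2, 18, 18, 18, 22 → max 22
VI regrets: 15, 33, 6, 13, 32 → max 33
Smallest max regret = 10 → II.

II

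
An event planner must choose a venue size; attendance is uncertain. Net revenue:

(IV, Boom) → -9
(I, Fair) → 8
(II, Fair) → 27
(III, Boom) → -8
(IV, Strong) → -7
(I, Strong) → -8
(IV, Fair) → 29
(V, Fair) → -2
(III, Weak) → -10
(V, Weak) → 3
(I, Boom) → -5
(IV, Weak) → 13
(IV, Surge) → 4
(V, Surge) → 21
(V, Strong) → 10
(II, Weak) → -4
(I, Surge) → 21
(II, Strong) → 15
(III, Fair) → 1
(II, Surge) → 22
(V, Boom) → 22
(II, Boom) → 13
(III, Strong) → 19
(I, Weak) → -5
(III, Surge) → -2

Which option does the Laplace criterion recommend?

II

Row averages: I=2.2, II=14.6, III=0, IV=6, V=10.8
Highest average = 14.6 → II.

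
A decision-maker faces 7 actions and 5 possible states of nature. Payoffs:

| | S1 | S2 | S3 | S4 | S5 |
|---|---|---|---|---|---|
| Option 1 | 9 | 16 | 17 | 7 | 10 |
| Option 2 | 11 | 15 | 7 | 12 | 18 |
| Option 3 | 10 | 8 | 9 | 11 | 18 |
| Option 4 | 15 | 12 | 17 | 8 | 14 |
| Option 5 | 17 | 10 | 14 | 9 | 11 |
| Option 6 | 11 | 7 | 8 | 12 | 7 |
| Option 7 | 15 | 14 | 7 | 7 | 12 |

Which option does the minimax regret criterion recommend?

Option 4

Column bests: S1=17, S2=16, S3=17, S4=12, S5=18.
Option 1 regrets: 8, 0, 0, 5, 8 → max 8
Option 2 regrets: 6, 1, 10, 0, 0 → max 10
Option 3 regrets: 7, 8, 8, 1, 0 → max 8
Option 4 regrets: 2, 4, 0, 4, 4 → max 4
Option 5 regrets: 0, 6, 3, 3, 7 → max 7
Option 6 regrets: 6, 9, 9, 0, 11 → max 11
Option 7 regrets: 2, 2, 10, 5, 6 → max 10
Smallest max regret = 4 → Option 4.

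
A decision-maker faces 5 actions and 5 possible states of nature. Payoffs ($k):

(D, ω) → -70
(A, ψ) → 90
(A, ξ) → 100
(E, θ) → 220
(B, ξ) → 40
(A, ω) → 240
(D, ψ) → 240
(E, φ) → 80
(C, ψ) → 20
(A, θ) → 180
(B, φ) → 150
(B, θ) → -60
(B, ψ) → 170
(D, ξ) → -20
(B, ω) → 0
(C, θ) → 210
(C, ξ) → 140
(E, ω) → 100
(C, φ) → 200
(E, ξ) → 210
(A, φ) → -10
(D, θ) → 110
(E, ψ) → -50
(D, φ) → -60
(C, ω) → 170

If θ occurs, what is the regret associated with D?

110

Best payoff under θ is 220.
Regret = 220 − 110 = 110.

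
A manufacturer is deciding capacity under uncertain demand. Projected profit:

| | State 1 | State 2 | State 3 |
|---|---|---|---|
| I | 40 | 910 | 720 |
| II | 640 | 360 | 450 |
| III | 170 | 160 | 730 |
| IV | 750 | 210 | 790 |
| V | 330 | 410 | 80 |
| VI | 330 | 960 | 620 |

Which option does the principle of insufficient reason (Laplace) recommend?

Row averages: I=1670/3, II=1450/3, III=1060/3, IV=1750/3, V=820/3, VI=1910/3
Highest average = 1910/3 → VI.

VI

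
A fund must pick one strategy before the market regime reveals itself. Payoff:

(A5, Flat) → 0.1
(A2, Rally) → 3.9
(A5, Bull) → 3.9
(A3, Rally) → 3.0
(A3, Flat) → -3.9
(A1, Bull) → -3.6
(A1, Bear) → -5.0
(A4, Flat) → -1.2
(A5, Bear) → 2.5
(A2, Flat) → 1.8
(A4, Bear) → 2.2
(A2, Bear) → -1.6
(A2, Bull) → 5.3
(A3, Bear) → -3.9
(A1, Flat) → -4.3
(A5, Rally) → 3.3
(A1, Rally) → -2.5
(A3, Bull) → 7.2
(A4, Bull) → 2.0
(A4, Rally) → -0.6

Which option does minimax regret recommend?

A5

Column bests: Bear=2.5, Flat=1.8, Bull=7.2, Rally=3.9.
A1 regrets: 7.5, 6.1, 10.8, 6.4 → max 10.8
A2 regrets: 4.1, 0.0, 1.9, 0.0 → max 4.1
A3 regrets: 6.4, 5.7, 0.0, 0.9 → max 6.4
A4 regrets: 0.3, 3.0, 5.2, 4.5 → max 5.2
A5 regrets: 0.0, 1.7, 3.3, 0.6 → max 3.3
Smallest max regret = 3.3 → A5.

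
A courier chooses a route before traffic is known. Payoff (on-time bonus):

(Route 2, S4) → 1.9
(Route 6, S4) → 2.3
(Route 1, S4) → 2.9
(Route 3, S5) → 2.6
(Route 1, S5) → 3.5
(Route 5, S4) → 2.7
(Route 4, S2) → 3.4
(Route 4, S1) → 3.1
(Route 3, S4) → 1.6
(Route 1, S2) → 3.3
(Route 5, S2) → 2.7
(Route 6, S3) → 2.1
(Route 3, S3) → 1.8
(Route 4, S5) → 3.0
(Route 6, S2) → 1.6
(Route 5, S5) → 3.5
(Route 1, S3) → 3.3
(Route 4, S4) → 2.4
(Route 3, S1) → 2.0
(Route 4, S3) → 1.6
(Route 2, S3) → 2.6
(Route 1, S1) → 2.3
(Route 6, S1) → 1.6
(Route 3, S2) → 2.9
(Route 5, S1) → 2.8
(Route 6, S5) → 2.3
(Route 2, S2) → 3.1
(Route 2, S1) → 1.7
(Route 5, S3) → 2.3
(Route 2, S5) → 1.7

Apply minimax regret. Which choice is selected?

Route 1

Column bests: S1=3.1, S2=3.4, S3=3.3, S4=2.9, S5=3.5.
Route 1 regrets: 0.8, 0.1, 0.0, 0.0, 0.0 → max 0.8
Route 2 regrets: 1.4, 0.3, 0.7, 1.0, 1.8 → max 1.8
Route 3 regrets: 1.1, 0.5, 1.5, 1.3, 0.9 → max 1.5
Route 4 regrets: 0.0, 0.0, 1.7, 0.5, 0.5 → max 1.7
Route 5 regrets: 0.3, 0.7, 1.0, 0.2, 0.0 → max 1.0
Route 6 regrets: 1.5, 1.8, 1.2, 0.6, 1.2 → max 1.8
Smallest max regret = 0.8 → Route 1.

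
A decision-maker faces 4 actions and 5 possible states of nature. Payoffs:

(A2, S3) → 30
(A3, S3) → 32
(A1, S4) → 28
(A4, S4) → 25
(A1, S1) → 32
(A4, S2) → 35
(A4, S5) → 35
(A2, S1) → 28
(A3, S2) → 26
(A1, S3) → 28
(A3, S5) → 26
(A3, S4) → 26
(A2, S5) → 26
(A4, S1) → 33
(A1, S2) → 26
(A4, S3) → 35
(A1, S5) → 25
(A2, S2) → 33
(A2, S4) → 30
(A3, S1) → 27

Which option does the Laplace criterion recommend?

A4

Row averages: A1=27.8, A2=29.4, A3=27.4, A4=32.6
Highest average = 32.6 → A4.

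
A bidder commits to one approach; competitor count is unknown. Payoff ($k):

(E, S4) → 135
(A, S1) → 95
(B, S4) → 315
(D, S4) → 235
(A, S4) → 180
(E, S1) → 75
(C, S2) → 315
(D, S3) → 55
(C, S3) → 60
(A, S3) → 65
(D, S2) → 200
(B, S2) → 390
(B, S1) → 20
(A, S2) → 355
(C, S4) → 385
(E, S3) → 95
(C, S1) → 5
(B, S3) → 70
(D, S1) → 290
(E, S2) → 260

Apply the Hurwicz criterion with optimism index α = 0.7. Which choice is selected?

A: 0.7·355 + 0.3·65 = 268
B: 0.7·390 + 0.3·20 = 279
C: 0.7·385 + 0.3·5 = 271
D: 0.7·290 + 0.3·55 = 219.5
E: 0.7·260 + 0.3·75 = 204.5
Highest Hurwicz score = 279 → B.

B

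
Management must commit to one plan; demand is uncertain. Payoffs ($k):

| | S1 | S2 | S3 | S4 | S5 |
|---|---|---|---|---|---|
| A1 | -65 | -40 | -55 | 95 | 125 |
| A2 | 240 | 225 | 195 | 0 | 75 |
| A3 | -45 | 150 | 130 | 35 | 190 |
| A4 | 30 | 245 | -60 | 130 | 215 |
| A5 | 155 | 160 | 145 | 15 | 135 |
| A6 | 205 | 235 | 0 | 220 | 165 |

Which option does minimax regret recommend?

Column bests: S1=240, S2=245, S3=195, S4=220, S5=215.
A1 regrets: 305, 285, 250, 125, 90 → max 305
A2 regrets: 0, 20, 0, 220, 140 → max 220
A3 regrets: 285, 95, 65, 185, 25 → max 285
A4 regrets: 210, 0, 255, 90, 0 → max 255
A5 regrets: 85, 85, 50, 205, 80 → max 205
A6 regrets: 35, 10, 195, 0, 50 → max 195
Smallest max regret = 195 → A6.

A6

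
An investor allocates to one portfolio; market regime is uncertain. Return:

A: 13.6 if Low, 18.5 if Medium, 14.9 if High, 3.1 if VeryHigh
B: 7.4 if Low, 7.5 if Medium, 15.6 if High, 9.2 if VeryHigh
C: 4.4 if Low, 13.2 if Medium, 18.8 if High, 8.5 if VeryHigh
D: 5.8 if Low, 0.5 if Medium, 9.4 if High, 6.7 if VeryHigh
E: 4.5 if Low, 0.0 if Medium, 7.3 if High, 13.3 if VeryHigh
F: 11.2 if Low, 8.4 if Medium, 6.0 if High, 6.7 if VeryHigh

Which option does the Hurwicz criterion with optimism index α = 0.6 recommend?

A: 0.6·18.5 + 0.4·3.1 = 12.34
B: 0.6·15.6 + 0.4·7.4 = 12.32
C: 0.6·18.8 + 0.4·4.4 = 13.04
D: 0.6·9.4 + 0.4·0.5 = 5.84
E: 0.6·13.3 + 0.4·0.0 = 7.98
F: 0.6·11.2 + 0.4·6.0 = 9.12
Highest Hurwicz score = 13.04 → C.

C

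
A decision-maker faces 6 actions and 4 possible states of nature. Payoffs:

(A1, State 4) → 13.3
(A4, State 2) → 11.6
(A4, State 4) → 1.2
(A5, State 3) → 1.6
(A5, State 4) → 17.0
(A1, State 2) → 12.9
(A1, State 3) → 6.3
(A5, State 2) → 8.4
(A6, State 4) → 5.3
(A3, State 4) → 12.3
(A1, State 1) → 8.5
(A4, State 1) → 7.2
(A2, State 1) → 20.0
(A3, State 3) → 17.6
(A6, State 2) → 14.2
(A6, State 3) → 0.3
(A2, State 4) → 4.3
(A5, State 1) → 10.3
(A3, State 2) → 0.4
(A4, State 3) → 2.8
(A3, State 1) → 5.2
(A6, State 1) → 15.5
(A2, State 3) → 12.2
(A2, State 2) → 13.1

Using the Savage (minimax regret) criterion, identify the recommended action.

Column bests: State 1=20.0, State 2=14.2, State 3=17.6, State 4=17.0.
A1 regrets: 11.5, 1.3, 11.3, 3.7 → max 11.5
A2 regrets: 0.0, 1.1, 5.4, 12.7 → max 12.7
A3 regrets: 14.8, 13.8, 0.0, 4.7 → max 14.8
A4 regrets: 12.8, 2.6, 14.8, 15.8 → max 15.8
A5 regrets: 9.7, 5.8, 16.0, 0.0 → max 16.0
A6 regrets: 4.5, 0.0, 17.3, 11.7 → max 17.3
Smallest max regret = 11.5 → A1.

A1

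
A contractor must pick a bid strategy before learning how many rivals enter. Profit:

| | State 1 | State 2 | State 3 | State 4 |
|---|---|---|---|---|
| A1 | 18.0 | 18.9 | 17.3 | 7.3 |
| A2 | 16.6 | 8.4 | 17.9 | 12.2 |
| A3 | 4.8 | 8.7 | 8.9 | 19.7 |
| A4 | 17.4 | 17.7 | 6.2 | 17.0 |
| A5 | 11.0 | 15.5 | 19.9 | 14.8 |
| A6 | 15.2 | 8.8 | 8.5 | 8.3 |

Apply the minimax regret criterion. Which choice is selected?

A5

Column bests: State 1=18.0, State 2=18.9, State 3=19.9, State 4=19.7.
A1 regrets: 0.0, 0.0, 2.6, 12.4 → max 12.4
A2 regrets: 1.4, 10.5, 2.0, 7.5 → max 10.5
A3 regrets: 13.2, 10.2, 11.0, 0.0 → max 13.2
A4 regrets: 0.6, 1.2, 13.7, 2.7 → max 13.7
A5 regrets: 7.0, 3.4, 0.0, 4.9 → max 7.0
A6 regrets: 2.8, 10.1, 11.4, 11.4 → max 11.4
Smallest max regret = 7.0 → A5.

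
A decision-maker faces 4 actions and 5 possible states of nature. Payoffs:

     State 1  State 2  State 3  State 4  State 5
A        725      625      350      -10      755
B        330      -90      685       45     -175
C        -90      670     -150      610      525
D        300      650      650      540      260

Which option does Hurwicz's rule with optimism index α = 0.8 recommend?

A: 0.8·755 + 0.2·(-10) = 602
B: 0.8·685 + 0.2·(-175) = 513
C: 0.8·670 + 0.2·(-150) = 506
D: 0.8·650 + 0.2·260 = 572
Highest Hurwicz score = 602 → A.

A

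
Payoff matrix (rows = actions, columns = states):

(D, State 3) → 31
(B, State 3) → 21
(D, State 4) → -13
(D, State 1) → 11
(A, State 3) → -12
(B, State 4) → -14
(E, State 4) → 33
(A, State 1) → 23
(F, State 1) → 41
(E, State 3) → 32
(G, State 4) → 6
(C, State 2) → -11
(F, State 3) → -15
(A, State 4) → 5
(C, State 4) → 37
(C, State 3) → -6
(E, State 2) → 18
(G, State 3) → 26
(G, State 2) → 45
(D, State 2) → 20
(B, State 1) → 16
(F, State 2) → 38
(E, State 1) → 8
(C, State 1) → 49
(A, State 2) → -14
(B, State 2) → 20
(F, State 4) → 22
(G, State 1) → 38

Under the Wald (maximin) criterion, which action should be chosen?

Row minima: A=-14, B=-14, C=-11, D=-13, E=8, F=-15, G=6
Best worst-case = 8 → E.

E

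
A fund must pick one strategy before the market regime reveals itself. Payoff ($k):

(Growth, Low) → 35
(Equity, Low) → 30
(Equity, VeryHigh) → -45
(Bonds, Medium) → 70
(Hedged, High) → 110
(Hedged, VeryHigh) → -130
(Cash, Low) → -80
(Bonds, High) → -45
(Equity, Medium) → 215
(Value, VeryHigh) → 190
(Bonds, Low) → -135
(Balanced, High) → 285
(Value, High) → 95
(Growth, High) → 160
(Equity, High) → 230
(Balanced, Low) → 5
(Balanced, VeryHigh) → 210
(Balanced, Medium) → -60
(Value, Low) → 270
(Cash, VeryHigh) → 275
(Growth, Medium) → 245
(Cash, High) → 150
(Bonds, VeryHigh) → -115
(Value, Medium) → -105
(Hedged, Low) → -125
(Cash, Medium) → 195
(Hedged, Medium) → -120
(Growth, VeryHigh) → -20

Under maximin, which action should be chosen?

Row minima: Growth=-20, Equity=-45, Bonds=-135, Hedged=-130, Value=-105, Cash=-80, Balanced=-60
Best worst-case = -20 → Growth.

Growth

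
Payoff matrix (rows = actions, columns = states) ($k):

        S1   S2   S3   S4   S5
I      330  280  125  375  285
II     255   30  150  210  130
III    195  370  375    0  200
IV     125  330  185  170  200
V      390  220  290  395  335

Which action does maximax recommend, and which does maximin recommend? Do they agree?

maximax → V; maximin → V (agree)

Row maxima: I=375, II=255, III=375, IV=330, V=395
Best best-case = 395 → V.
Row minima: I=125, II=30, III=0, IV=125, V=220
Best worst-case = 220 → V.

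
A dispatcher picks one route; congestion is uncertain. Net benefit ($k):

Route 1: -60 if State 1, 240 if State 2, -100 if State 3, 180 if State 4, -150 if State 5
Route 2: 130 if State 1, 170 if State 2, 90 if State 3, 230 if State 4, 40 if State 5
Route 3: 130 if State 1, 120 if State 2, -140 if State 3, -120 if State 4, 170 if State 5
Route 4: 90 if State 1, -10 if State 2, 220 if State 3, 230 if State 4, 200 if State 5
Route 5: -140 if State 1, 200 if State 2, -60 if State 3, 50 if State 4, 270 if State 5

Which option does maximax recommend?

Route 5

Row maxima: Route 1=240, Route 2=230, Route 3=170, Route 4=230, Route 5=270
Best best-case = 270 → Route 5.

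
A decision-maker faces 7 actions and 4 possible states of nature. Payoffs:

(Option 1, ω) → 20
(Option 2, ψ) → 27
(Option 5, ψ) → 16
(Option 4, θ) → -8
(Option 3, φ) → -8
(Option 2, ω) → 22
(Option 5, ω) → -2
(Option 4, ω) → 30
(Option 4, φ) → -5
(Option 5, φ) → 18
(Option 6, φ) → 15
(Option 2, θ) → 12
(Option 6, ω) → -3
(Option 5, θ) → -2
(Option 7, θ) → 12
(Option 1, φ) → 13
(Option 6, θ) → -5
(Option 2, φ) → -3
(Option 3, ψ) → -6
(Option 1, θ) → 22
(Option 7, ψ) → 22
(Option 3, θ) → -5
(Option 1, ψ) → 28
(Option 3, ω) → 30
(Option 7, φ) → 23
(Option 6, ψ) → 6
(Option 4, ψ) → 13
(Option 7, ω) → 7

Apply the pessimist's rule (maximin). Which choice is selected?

Option 1

Row minima: Option 1=13, Option 2=-3, Option 3=-8, Option 4=-8, Option 5=-2, Option 6=-5, Option 7=7
Best worst-case = 13 → Option 1.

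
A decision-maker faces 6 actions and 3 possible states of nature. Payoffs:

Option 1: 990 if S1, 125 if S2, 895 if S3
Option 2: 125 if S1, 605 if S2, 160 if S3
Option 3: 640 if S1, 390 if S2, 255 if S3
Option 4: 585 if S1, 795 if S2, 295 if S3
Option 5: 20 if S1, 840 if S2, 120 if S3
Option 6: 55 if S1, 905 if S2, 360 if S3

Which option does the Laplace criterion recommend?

Option 1

Row averages: Option 1=670, Option 2=890/3, Option 3=1285/3, Option 4=1675/3, Option 5=980/3, Option 6=440
Highest average = 670 → Option 1.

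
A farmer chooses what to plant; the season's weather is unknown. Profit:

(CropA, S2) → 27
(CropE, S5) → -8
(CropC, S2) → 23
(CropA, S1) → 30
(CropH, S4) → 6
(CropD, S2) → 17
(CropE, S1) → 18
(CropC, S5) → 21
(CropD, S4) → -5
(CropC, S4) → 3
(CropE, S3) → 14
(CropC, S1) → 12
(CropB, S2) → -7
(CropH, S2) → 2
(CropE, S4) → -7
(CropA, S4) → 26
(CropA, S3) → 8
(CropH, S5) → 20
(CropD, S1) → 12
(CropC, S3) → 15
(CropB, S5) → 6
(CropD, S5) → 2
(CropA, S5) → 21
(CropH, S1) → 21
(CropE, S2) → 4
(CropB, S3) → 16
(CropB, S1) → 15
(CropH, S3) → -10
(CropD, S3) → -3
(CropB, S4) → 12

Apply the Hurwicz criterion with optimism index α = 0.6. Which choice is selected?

CropA

CropC: 0.6·23 + 0.4·3 = 15
CropA: 0.6·30 + 0.4·8 = 21.2
CropD: 0.6·17 + 0.4·(-5) = 8.2
CropH: 0.6·21 + 0.4·(-10) = 8.6
CropB: 0.6·16 + 0.4·(-7) = 6.8
CropE: 0.6·18 + 0.4·(-8) = 7.6
Highest Hurwicz score = 21.2 → CropA.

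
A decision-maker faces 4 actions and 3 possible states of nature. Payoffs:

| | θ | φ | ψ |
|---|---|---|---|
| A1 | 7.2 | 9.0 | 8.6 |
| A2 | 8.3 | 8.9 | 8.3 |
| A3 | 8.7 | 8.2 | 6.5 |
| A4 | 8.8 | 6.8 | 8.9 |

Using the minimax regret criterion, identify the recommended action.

Column bests: θ=8.8, φ=9.0, ψ=8.9.
A1 regrets: 1.6, 0.0, 0.3 → max 1.6
A2 regrets: 0.5, 0.1, 0.6 → max 0.6
A3 regrets: 0.1, 0.8, 2.4 → max 2.4
A4 regrets: 0.0, 2.2, 0.0 → max 2.2
Smallest max regret = 0.6 → A2.

A2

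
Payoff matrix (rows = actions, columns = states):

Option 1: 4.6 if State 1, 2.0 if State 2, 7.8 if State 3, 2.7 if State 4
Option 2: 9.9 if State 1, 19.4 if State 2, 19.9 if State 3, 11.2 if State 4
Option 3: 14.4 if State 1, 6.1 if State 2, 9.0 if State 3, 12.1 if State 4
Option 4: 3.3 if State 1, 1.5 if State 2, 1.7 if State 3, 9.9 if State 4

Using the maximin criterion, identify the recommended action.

Row minima: Option 1=2.0, Option 2=9.9, Option 3=6.1, Option 4=1.5
Best worst-case = 9.9 → Option 2.

Option 2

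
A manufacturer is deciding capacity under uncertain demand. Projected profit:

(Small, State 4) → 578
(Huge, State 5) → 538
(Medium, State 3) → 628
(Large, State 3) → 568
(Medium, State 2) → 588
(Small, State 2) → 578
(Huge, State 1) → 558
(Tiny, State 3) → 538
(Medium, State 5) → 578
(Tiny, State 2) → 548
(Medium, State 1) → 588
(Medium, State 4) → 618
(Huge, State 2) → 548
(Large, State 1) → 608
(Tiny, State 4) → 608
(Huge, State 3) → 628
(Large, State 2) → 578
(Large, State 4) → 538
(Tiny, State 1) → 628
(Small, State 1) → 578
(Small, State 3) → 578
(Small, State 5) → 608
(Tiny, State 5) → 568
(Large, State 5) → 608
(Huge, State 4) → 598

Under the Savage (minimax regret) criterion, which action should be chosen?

Medium

Column bests: State 1=628, State 2=588, State 3=628, State 4=618, State 5=608.
Tiny regrets: 0, 40, 90, 10, 40 → max 90
Small regrets: 50, 10, 50, 40, 0 → max 50
Medium regrets: 40, 0, 0, 0, 30 → max 40
Large regrets: 20, 10, 60, 80, 0 → max 80
Huge regrets: 70, 40, 0, 20, 70 → max 70
Smallest max regret = 40 → Medium.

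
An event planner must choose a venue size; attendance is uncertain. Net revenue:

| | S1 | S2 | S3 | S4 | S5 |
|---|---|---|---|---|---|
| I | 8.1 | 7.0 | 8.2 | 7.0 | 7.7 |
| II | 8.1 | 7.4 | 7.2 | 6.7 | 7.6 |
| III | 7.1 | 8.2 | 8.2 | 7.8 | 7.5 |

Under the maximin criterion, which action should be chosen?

III

Row minima: I=7.0, II=6.7, III=7.1
Best worst-case = 7.1 → III.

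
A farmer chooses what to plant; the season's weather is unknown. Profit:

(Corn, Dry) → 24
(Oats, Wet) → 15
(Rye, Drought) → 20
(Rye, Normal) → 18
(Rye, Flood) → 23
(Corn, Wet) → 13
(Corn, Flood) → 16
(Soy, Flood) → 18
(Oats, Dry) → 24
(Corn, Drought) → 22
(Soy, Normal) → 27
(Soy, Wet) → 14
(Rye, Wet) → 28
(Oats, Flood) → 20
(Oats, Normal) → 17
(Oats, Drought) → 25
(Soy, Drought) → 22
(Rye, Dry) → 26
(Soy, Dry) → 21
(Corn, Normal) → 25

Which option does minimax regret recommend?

Column bests: Drought=25, Dry=26, Normal=27, Wet=28, Flood=23.
Soy regrets: 3, 5, 0, 14, 5 → max 14
Rye regrets: 5, 0, 9, 0, 0 → max 9
Corn regrets: 3, 2, 2, 15, 7 → max 15
Oats regrets: 0, 2, 10, 13, 3 → max 13
Smallest max regret = 9 → Rye.

Rye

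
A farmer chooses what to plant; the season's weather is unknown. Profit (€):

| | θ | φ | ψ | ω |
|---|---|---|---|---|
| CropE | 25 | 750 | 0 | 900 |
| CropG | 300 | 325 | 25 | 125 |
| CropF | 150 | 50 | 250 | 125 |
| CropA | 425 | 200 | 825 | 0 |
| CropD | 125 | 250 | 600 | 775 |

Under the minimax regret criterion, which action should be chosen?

CropD

Column bests: θ=425, φ=750, ψ=825, ω=900.
CropE regrets: 400, 0, 825, 0 → max 825
CropG regrets: 125, 425, 800, 775 → max 800
CropF regrets: 275, 700, 575, 775 → max 775
CropA regrets: 0, 550, 0, 900 → max 900
CropD regrets: 300, 500, 225, 125 → max 500
Smallest max regret = 500 → CropD.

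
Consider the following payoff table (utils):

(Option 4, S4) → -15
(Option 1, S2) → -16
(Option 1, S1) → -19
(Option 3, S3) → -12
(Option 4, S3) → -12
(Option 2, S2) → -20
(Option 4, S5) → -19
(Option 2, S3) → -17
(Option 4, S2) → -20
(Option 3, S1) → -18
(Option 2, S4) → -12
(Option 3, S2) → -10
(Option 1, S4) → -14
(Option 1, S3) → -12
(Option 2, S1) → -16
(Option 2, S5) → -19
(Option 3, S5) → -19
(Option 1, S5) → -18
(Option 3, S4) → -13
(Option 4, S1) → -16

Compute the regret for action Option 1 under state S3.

Best payoff under S3 is -12.
Regret = -12 − (-12) = 0.

0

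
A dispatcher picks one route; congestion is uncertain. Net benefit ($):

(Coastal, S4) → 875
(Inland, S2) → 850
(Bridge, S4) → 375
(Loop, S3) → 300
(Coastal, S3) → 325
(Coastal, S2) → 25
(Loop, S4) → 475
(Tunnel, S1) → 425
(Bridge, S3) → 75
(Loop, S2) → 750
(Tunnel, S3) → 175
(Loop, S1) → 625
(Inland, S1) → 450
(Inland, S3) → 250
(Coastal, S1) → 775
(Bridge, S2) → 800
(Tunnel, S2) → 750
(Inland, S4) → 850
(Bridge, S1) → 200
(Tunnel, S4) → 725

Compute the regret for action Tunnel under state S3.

150

Best payoff under S3 is 325.
Regret = 325 − 175 = 150.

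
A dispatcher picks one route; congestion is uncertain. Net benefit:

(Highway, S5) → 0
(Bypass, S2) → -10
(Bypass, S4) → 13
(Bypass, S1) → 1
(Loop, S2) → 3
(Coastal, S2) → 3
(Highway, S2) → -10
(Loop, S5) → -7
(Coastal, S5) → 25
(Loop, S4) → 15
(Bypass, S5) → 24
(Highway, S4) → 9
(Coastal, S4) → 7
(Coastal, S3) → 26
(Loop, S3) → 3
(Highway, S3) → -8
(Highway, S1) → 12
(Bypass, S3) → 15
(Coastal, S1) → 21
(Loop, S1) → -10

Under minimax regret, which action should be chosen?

Column bests: S1=21, S2=3, S3=26, S4=15, S5=25.
Loop regrets: 31, 0, 23, 0, 32 → max 32
Highway regrets: 9, 13, 34, 6, 25 → max 34
Coastal regrets: 0, 0, 0, 8, 0 → max 8
Bypass regrets: 20, 13, 11, 2, 1 → max 20
Smallest max regret = 8 → Coastal.

Coastal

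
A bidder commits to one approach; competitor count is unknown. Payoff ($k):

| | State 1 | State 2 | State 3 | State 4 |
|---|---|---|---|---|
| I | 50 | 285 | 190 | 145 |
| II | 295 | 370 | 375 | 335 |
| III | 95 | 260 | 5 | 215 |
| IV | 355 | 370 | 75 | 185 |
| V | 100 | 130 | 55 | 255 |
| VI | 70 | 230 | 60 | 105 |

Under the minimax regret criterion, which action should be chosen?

Column bests: State 1=355, State 2=370, State 3=375, State 4=335.
I regrets: 305, 85, 185, 190 → max 305
II regrets: 60, 0, 0, 0 → max 60
III regrets: 260, 110, 370, 120 → max 370
IV regrets: 0, 0, 300, 150 → max 300
V regrets: 255, 240, 320, 80 → max 320
VI regrets: 285, 140, 315, 230 → max 315
Smallest max regret = 60 → II.

II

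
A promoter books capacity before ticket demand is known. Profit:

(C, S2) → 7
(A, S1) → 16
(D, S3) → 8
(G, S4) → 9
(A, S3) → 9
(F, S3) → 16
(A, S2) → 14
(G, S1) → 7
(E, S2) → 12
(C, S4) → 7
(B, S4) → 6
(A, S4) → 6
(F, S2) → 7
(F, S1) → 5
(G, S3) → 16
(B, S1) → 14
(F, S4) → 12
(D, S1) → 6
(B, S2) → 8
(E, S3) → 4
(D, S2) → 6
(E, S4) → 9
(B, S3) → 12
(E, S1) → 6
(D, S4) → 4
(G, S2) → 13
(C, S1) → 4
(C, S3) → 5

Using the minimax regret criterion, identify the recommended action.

B

Column bests: S1=16, S2=14, S3=16, S4=12.
A regrets: 0, 0, 7, 6 → max 7
B regrets: 2, 6, 4, 6 → max 6
C regrets: 12, 7, 11, 5 → max 12
D regrets: 10, 8, 8, 8 → max 10
E regrets: 10, 2, 12, 3 → max 12
F regrets: 11, 7, 0, 0 → max 11
G regrets: 9, 1, 0, 3 → max 9
Smallest max regret = 6 → B.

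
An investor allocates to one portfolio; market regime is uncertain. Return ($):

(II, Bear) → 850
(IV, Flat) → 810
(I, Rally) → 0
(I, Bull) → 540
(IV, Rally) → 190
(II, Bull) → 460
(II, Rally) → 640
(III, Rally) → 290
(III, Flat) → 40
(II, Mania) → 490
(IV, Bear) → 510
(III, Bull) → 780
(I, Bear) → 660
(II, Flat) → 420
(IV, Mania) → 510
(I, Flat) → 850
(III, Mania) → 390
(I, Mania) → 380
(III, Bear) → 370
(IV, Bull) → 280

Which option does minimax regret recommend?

II

Column bests: Bear=850, Flat=850, Bull=780, Rally=640, Mania=510.
I regrets: 190, 0, 240, 640, 130 → max 640
II regrets: 0, 430, 320, 0, 20 → max 430
III regrets: 480, 810, 0, 350, 120 → max 810
IV regrets: 340, 40, 500, 450, 0 → max 500
Smallest max regret = 430 → II.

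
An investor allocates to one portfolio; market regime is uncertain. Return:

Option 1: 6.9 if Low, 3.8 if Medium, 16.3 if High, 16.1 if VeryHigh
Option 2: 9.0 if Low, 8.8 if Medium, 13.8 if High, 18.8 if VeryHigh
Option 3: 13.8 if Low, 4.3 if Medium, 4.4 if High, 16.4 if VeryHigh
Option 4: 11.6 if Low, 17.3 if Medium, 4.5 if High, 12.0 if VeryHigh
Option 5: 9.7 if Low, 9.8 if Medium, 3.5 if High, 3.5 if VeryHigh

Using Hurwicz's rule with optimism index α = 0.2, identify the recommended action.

Option 1: 0.2·16.3 + 0.8·3.8 = 6.3
Option 2: 0.2·18.8 + 0.8·8.8 = 10.8
Option 3: 0.2·16.4 + 0.8·4.3 = 6.72
Option 4: 0.2·17.3 + 0.8·4.5 = 7.06
Option 5: 0.2·9.8 + 0.8·3.5 = 4.76
Highest Hurwicz score = 10.8 → Option 2.

Option 2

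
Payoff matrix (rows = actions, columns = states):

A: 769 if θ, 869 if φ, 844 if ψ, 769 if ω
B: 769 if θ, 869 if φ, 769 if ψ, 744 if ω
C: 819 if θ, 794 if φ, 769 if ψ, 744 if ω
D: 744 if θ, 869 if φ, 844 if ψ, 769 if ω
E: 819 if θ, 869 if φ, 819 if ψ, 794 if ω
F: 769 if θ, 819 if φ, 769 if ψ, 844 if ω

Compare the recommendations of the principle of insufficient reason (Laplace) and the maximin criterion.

Row averages: A=812.75, B=787.75, C=781.5, D=806.5, E=825.25, F=800.25
Highest average = 825.25 → E.
Row minima: A=769, B=744, C=744, D=744, E=794, F=769
Best worst-case = 794 → E.

laplace → E; maximin → E (agree)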